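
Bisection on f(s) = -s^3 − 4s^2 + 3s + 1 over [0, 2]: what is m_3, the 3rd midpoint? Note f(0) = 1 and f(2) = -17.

s = 1 gives f = -1, negative; keep [0, 1]
s = 0.5 gives f = 1.375, positive; keep [0.5, 1]
s = 0.75 gives f = 0.578125, positive; keep [0.75, 1]

0.75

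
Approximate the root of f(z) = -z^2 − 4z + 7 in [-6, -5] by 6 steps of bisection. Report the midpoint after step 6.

midpoint -5.5: f = -1.25 < 0 → [-5.5, -5]
midpoint -5.25: f = 0.4375 > 0 → [-5.5, -5.25]
midpoint -5.375: f = -0.390625 < 0 → [-5.375, -5.25]
midpoint -5.3125: f = 0.0273 > 0 → [-5.375, -5.3125]
midpoint -5.34375: f = -0.1807 < 0 → [-5.34375, -5.3125]
midpoint -5.328125: f = -0.0764 < 0 → [-5.328125, -5.3125]

-5.328125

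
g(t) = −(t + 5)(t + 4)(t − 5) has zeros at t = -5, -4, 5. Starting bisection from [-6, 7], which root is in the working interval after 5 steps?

5

t = 0.5 gives g = 111.375, positive; keep [0.5, 7]
t = 3.75 gives g = 84.765625, positive; keep [3.75, 7]
t = 5.375 gives g = -36.474609, negative; keep [3.75, 5.375]
t = 4.5625 gives g = 35.822, positive; keep [4.5625, 5.375]
t = 4.96875 gives g = 2.794, positive; keep [4.96875, 5.375]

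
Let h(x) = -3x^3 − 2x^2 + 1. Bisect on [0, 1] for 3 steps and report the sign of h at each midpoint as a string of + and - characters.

+--

h(0.5) = 0.125 > 0, so the root lies in [0.5, 1]
h(0.75) = -1.390625 < 0, so the root lies in [0.5, 0.75]
h(0.625) = -0.513672 < 0, so the root lies in [0.5, 0.625]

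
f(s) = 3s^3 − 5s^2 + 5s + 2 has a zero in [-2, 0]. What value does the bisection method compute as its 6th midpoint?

-0.28125

m = -1, f(m) = -11 (−); new bracket [-1, 0]
m = -0.5, f(m) = -2.125 (−); new bracket [-0.5, 0]
m = -0.25, f(m) = 0.390625 (+); new bracket [-0.5, -0.25]
m = -0.375, f(m) = -0.7363 (−); new bracket [-0.375, -0.25]
m = -0.3125, f(m) = -0.1423 (−); new bracket [-0.3125, -0.25]
m = -0.28125, f(m) = 0.1315 (+); new bracket [-0.3125, -0.28125]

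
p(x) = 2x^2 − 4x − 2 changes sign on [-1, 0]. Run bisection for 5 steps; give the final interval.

m = -0.5, p(m) = 0.5 (+); new bracket [-0.5, 0]
m = -0.25, p(m) = -0.875 (−); new bracket [-0.5, -0.25]
m = -0.375, p(m) = -0.21875 (−); new bracket [-0.5, -0.375]
m = -0.4375, p(m) = 0.1328 (+); new bracket [-0.4375, -0.375]
m = -0.40625, p(m) = -0.0449 (−); new bracket [-0.4375, -0.40625]

[-0.4375, -0.40625]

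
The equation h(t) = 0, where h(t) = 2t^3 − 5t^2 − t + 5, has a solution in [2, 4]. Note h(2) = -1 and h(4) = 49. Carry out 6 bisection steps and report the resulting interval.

t = 3 gives h = 11, positive; keep [2, 3]
t = 2.5 gives h = 2.5, positive; keep [2, 2.5]
t = 2.25 gives h = 0.21875, positive; keep [2, 2.25]
t = 2.125 gives h = -0.5117, negative; keep [2.125, 2.25]
t = 2.1875 gives h = -0.1782, negative; keep [2.1875, 2.25]
t = 2.21875 gives h = 0.0121, positive; keep [2.1875, 2.21875]

[2.1875, 2.21875]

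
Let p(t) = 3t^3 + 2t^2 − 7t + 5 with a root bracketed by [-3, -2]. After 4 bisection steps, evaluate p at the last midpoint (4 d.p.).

p(-2.5) = -11.875 < 0, so the root lies in [-2.5, -2]
p(-2.25) = -3.296875 < 0, so the root lies in [-2.25, -2]
p(-2.125) = 0.119141 > 0, so the root lies in [-2.25, -2.125]
p(-2.1875) = -1.5198 < 0, so the root lies in [-2.1875, -2.125]

-1.5198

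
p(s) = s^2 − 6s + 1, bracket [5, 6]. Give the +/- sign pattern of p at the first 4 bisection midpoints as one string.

midpoint 5.5: p = -1.75 < 0 → [5.5, 6]
midpoint 5.75: p = -0.4375 < 0 → [5.75, 6]
midpoint 5.875: p = 0.265625 > 0 → [5.75, 5.875]
midpoint 5.8125: p = -0.0898 < 0 → [5.8125, 5.875]

--+-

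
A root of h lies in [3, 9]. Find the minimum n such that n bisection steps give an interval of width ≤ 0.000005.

21

Width after n steps is 6/2^n. Need 2^n ≥ 6/0.000005 = 1200000.
2^20 = 1048576 < 1200000 ≤ 2^21 = 2097152, so n = 21.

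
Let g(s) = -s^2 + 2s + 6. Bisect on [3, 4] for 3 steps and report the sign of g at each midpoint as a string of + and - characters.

m = 3.5, g(m) = 0.75 (+); new bracket [3.5, 4]
m = 3.75, g(m) = -0.5625 (−); new bracket [3.5, 3.75]
m = 3.625, g(m) = 0.109375 (+); new bracket [3.625, 3.75]

+-+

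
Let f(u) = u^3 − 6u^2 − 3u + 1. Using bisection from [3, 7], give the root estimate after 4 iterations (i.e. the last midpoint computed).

6.25

m = 5, f(m) = -39 (−); new bracket [5, 7]
m = 6, f(m) = -17 (−); new bracket [6, 7]
m = 6.5, f(m) = 2.625 (+); new bracket [6, 6.5]
m = 6.25, f(m) = -7.9844 (−); new bracket [6.25, 6.5]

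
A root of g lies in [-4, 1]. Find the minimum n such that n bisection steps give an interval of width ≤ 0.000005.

Width after n steps is 5/2^n. Need 2^n ≥ 5/0.000005 = 1000000.
2^19 = 524288 < 1000000 ≤ 2^20 = 1048576, so n = 20.

20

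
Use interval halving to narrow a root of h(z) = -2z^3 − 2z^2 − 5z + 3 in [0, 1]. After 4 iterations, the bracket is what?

m = 0.5, h(m) = -0.25 (−); new bracket [0, 0.5]
m = 0.25, h(m) = 1.59375 (+); new bracket [0.25, 0.5]
m = 0.375, h(m) = 0.738281 (+); new bracket [0.375, 0.5]
m = 0.4375, h(m) = 0.2622 (+); new bracket [0.4375, 0.5]

[0.4375, 0.5]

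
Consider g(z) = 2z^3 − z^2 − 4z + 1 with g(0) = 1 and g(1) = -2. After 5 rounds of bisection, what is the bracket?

z = 0.5 gives g = -1, negative; keep [0, 0.5]
z = 0.25 gives g = -0.03125, negative; keep [0, 0.25]
z = 0.125 gives g = 0.488281, positive; keep [0.125, 0.25]
z = 0.1875 gives g = 0.228, positive; keep [0.1875, 0.25]
z = 0.21875 gives g = 0.0981, positive; keep [0.21875, 0.25]

[0.21875, 0.25]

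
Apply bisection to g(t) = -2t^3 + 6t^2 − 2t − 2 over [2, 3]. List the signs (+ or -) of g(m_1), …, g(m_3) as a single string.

t = 2.5 gives g = -0.75, negative; keep [2, 2.5]
t = 2.25 gives g = 1.09375, positive; keep [2.25, 2.5]
t = 2.375 gives g = 0.300781, positive; keep [2.375, 2.5]

-++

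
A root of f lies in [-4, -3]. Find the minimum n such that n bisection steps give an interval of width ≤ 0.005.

8

Width after n steps is 1/2^n. Need 2^n ≥ 1/0.005 = 200.
2^7 = 128 < 200 ≤ 2^8 = 256, so n = 8.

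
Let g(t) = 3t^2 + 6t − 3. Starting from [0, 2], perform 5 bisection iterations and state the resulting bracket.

[0.375, 0.4375]

g(1) = 6 > 0, so the root lies in [0, 1]
g(0.5) = 0.75 > 0, so the root lies in [0, 0.5]
g(0.25) = -1.3125 < 0, so the root lies in [0.25, 0.5]
g(0.375) = -0.3281 < 0, so the root lies in [0.375, 0.5]
g(0.4375) = 0.1992 > 0, so the root lies in [0.375, 0.4375]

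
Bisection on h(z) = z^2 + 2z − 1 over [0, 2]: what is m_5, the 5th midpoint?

z = 1 gives h = 2, positive; keep [0, 1]
z = 0.5 gives h = 0.25, positive; keep [0, 0.5]
z = 0.25 gives h = -0.4375, negative; keep [0.25, 0.5]
z = 0.375 gives h = -0.1094, negative; keep [0.375, 0.5]
z = 0.4375 gives h = 0.0664, positive; keep [0.375, 0.4375]

0.4375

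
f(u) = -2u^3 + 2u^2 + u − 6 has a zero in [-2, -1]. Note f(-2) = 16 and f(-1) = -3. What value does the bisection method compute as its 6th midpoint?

-1.265625

u = -1.5 gives f = 3.75, positive; keep [-1.5, -1]
u = -1.25 gives f = -0.21875, negative; keep [-1.5, -1.25]
u = -1.375 gives f = 1.605469, positive; keep [-1.375, -1.25]
u = -1.3125 gives f = 0.6548, positive; keep [-1.3125, -1.25]
u = -1.28125 gives f = 0.2086, positive; keep [-1.28125, -1.25]
u = -1.265625 gives f = -0.0074, negative; keep [-1.28125, -1.265625]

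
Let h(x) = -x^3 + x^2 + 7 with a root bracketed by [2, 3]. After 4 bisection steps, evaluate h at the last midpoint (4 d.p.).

h(2.5) = -2.375 < 0, so the root lies in [2, 2.5]
h(2.25) = 0.671875 > 0, so the root lies in [2.25, 2.5]
h(2.375) = -0.755859 < 0, so the root lies in [2.25, 2.375]
h(2.3125) = -0.0188 < 0, so the root lies in [2.25, 2.3125]

-0.0188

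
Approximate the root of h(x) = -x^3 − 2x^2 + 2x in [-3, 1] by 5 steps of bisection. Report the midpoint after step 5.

m = -1, h(m) = -3 (−); new bracket [-3, -1]
m = -2, h(m) = -4 (−); new bracket [-3, -2]
m = -2.5, h(m) = -1.875 (−); new bracket [-3, -2.5]
m = -2.75, h(m) = 0.1719 (+); new bracket [-2.75, -2.5]
m = -2.625, h(m) = -0.9434 (−); new bracket [-2.75, -2.625]

-2.625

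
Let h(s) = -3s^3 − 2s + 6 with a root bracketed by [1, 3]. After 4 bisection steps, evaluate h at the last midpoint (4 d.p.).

s = 2 gives h = -22, negative; keep [1, 2]
s = 1.5 gives h = -7.125, negative; keep [1, 1.5]
s = 1.25 gives h = -2.359375, negative; keep [1, 1.25]
s = 1.125 gives h = -0.5215, negative; keep [1, 1.125]

-0.5215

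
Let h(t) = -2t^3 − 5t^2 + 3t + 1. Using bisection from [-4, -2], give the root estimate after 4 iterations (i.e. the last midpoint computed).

midpoint -3: h = 1 > 0 → [-3, -2]
midpoint -2.5: h = -6.5 < 0 → [-3, -2.5]
midpoint -2.75: h = -3.46875 < 0 → [-3, -2.75]
midpoint -2.875: h = -1.4258 < 0 → [-3, -2.875]

-2.875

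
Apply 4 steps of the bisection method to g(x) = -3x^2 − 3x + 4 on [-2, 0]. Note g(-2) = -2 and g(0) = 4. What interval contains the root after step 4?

[-1.875, -1.75]

m = -1, g(m) = 4 (+); new bracket [-2, -1]
m = -1.5, g(m) = 1.75 (+); new bracket [-2, -1.5]
m = -1.75, g(m) = 0.0625 (+); new bracket [-2, -1.75]
m = -1.875, g(m) = -0.9219 (−); new bracket [-1.875, -1.75]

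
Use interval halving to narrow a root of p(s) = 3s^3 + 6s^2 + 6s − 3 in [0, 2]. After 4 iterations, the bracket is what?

[0.25, 0.375]

s = 1 gives p = 12, positive; keep [0, 1]
s = 0.5 gives p = 1.875, positive; keep [0, 0.5]
s = 0.25 gives p = -1.078125, negative; keep [0.25, 0.5]
s = 0.375 gives p = 0.252, positive; keep [0.25, 0.375]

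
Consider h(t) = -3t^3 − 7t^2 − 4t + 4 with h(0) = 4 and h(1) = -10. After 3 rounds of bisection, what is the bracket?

m = 0.5, h(m) = -0.125 (−); new bracket [0, 0.5]
m = 0.25, h(m) = 2.515625 (+); new bracket [0.25, 0.5]
m = 0.375, h(m) = 1.357422 (+); new bracket [0.375, 0.5]

[0.375, 0.5]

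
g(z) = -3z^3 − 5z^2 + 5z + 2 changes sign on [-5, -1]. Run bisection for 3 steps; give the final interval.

g(-3) = 23 > 0, so the root lies in [-3, -1]
g(-2) = -4 < 0, so the root lies in [-3, -2]
g(-2.5) = 5.125 > 0, so the root lies in [-2.5, -2]

[-2.5, -2]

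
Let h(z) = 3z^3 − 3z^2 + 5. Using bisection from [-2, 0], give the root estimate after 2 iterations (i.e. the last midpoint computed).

h(-1) = -1 < 0, so the root lies in [-1, 0]
h(-0.5) = 3.875 > 0, so the root lies in [-1, -0.5]

-0.5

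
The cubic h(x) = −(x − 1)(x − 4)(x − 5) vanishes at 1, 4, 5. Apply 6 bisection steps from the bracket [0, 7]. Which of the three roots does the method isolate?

x = 3.5 gives h = -1.875, negative; keep [0, 3.5]
x = 1.75 gives h = -5.484375, negative; keep [0, 1.75]
x = 0.875 gives h = 1.611328, positive; keep [0.875, 1.75]
x = 1.3125 gives h = -3.0969, negative; keep [0.875, 1.3125]
x = 1.09375 gives h = -1.0643, negative; keep [0.875, 1.09375]
x = 0.984375 gives h = 0.1892, positive; keep [0.984375, 1.09375]

1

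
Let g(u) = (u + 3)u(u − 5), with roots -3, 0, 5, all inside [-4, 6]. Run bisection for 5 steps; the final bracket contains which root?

5

u = 1 gives g = -16, negative; keep [1, 6]
u = 3.5 gives g = -34.125, negative; keep [3.5, 6]
u = 4.75 gives g = -9.203125, negative; keep [4.75, 6]
u = 5.375 gives g = 16.8809, positive; keep [4.75, 5.375]
u = 5.0625 gives g = 2.551, positive; keep [4.75, 5.0625]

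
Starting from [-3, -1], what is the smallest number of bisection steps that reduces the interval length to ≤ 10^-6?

Width after n steps is 2/2^n. Need 2^n ≥ 2/10^-6 = 2000000.
2^20 = 1048576 < 2000000 ≤ 2^21 = 2097152, so n = 21.

21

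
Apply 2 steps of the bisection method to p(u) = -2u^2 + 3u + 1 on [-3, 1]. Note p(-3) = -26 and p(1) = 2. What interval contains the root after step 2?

midpoint -1: p = -4 < 0 → [-1, 1]
midpoint 0: p = 1 > 0 → [-1, 0]

[-1, 0]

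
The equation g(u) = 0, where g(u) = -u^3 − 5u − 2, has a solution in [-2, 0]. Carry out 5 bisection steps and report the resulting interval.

[-0.4375, -0.375]

g(-1) = 4 > 0, so the root lies in [-1, 0]
g(-0.5) = 0.625 > 0, so the root lies in [-0.5, 0]
g(-0.25) = -0.734375 < 0, so the root lies in [-0.5, -0.25]
g(-0.375) = -0.0723 < 0, so the root lies in [-0.5, -0.375]
g(-0.4375) = 0.2712 > 0, so the root lies in [-0.4375, -0.375]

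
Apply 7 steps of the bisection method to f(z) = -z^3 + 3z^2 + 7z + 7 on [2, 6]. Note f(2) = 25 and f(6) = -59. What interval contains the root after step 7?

midpoint 4: f = 19 > 0 → [4, 6]
midpoint 5: f = -8 < 0 → [4, 5]
midpoint 4.5: f = 8.125 > 0 → [4.5, 5]
midpoint 4.75: f = 0.7656 > 0 → [4.75, 5]
midpoint 4.875: f = -3.4355 < 0 → [4.75, 4.875]
midpoint 4.8125: f = -1.2903 < 0 → [4.75, 4.8125]
midpoint 4.78125: f = -0.2513 < 0 → [4.75, 4.78125]

[4.75, 4.78125]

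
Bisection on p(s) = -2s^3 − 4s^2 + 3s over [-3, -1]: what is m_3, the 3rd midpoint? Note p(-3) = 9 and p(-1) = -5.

m = -2, p(m) = -6 (−); new bracket [-3, -2]
m = -2.5, p(m) = -1.25 (−); new bracket [-3, -2.5]
m = -2.75, p(m) = 3.09375 (+); new bracket [-2.75, -2.5]

-2.75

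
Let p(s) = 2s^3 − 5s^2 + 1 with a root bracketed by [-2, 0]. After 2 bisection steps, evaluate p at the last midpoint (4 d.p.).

s = -1 gives p = -6, negative; keep [-1, 0]
s = -0.5 gives p = -0.5, negative; keep [-0.5, 0]

-0.5000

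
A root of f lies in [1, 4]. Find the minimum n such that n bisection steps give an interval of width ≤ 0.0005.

13

Width after n steps is 3/2^n. Need 2^n ≥ 3/0.0005 = 6000.
2^12 = 4096 < 6000 ≤ 2^13 = 8192, so n = 13.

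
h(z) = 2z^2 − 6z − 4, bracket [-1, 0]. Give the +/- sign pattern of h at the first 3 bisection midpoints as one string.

-++

m = -0.5, h(m) = -0.5 (−); new bracket [-1, -0.5]
m = -0.75, h(m) = 1.625 (+); new bracket [-0.75, -0.5]
m = -0.625, h(m) = 0.53125 (+); new bracket [-0.625, -0.5]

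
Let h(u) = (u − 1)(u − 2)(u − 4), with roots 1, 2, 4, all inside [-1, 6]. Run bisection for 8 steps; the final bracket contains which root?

4

h(2.5) = -1.125 < 0, so the root lies in [2.5, 6]
h(4.25) = 1.828125 > 0, so the root lies in [2.5, 4.25]
h(3.375) = -2.041016 < 0, so the root lies in [3.375, 4.25]
h(3.8125) = -0.9558 < 0, so the root lies in [3.8125, 4.25]
h(4.03125) = 0.1924 > 0, so the root lies in [3.8125, 4.03125]
h(3.921875) = -0.4387 < 0, so the root lies in [3.921875, 4.03125]
h(3.9765625) = -0.1379 < 0, so the root lies in [3.9765625, 4.03125]
h(4.00390625) = 0.0235 > 0, so the root lies in [3.9765625, 4.00390625]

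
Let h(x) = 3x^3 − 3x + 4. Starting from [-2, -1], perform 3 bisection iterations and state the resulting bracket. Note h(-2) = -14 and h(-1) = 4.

m = -1.5, h(m) = -1.625 (−); new bracket [-1.5, -1]
m = -1.25, h(m) = 1.890625 (+); new bracket [-1.5, -1.25]
m = -1.375, h(m) = 0.326172 (+); new bracket [-1.5, -1.375]

[-1.5, -1.375]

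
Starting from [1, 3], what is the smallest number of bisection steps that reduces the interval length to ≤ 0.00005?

16

Width after n steps is 2/2^n. Need 2^n ≥ 2/0.00005 = 40000.
2^15 = 32768 < 40000 ≤ 2^16 = 65536, so n = 16.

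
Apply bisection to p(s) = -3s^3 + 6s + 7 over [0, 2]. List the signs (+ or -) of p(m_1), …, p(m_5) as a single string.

+++-+

s = 1 gives p = 10, positive; keep [1, 2]
s = 1.5 gives p = 5.875, positive; keep [1.5, 2]
s = 1.75 gives p = 1.421875, positive; keep [1.75, 2]
s = 1.875 gives p = -1.5254, negative; keep [1.75, 1.875]
s = 1.8125 gives p = 0.012, positive; keep [1.8125, 1.875]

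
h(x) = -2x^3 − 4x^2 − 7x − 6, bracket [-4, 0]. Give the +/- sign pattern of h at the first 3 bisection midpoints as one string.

x = -2 gives h = 8, positive; keep [-2, 0]
x = -1 gives h = -1, negative; keep [-2, -1]
x = -1.5 gives h = 2.25, positive; keep [-1.5, -1]

+-+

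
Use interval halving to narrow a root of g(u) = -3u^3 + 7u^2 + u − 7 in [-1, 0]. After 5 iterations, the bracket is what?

[-0.90625, -0.875]

g(-0.5) = -5.375 < 0, so the root lies in [-1, -0.5]
g(-0.75) = -2.546875 < 0, so the root lies in [-1, -0.75]
g(-0.875) = -0.505859 < 0, so the root lies in [-1, -0.875]
g(-0.9375) = 0.6868 > 0, so the root lies in [-0.9375, -0.875]
g(-0.90625) = 0.0757 > 0, so the root lies in [-0.90625, -0.875]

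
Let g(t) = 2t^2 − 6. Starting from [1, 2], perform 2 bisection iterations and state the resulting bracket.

g(1.5) = -1.5 < 0, so the root lies in [1.5, 2]
g(1.75) = 0.125 > 0, so the root lies in [1.5, 1.75]

[1.5, 1.75]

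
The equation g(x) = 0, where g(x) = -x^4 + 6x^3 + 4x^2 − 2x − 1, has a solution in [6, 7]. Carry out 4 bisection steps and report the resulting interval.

[6.5, 6.5625]

g(6.5) = 17.6875 > 0, so the root lies in [6.5, 7]
g(6.75) = -62.910156 < 0, so the root lies in [6.5, 6.75]
g(6.625) = -20.422119 < 0, so the root lies in [6.5, 6.625]
g(6.5625) = -0.835 < 0, so the root lies in [6.5, 6.5625]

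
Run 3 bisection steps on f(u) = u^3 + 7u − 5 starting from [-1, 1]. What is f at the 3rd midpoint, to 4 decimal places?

f(0) = -5 < 0, so the root lies in [0, 1]
f(0.5) = -1.375 < 0, so the root lies in [0.5, 1]
f(0.75) = 0.671875 > 0, so the root lies in [0.5, 0.75]

0.6719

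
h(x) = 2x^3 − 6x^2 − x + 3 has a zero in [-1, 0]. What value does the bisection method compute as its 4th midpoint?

m = -0.5, h(m) = 1.75 (+); new bracket [-1, -0.5]
m = -0.75, h(m) = -0.46875 (−); new bracket [-0.75, -0.5]
m = -0.625, h(m) = 0.792969 (+); new bracket [-0.75, -0.625]
m = -0.6875, h(m) = 0.2017 (+); new bracket [-0.75, -0.6875]

-0.6875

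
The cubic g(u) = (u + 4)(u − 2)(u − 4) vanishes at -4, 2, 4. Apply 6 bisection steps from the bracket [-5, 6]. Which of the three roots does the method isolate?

-4

u = 0.5 gives g = 23.625, positive; keep [-5, 0.5]
u = -2.25 gives g = 46.484375, positive; keep [-5, -2.25]
u = -3.625 gives g = 16.083984, positive; keep [-5, -3.625]
u = -4.3125 gives g = -16.3977, negative; keep [-4.3125, -3.625]
u = -3.96875 gives g = 1.4864, positive; keep [-4.3125, -3.96875]
u = -4.140625 gives g = -7.0296, negative; keep [-4.140625, -3.96875]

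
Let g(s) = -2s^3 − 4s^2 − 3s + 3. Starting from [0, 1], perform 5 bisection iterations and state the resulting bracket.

[0.5, 0.53125]

s = 0.5 gives g = 0.25, positive; keep [0.5, 1]
s = 0.75 gives g = -2.34375, negative; keep [0.5, 0.75]
s = 0.625 gives g = -0.925781, negative; keep [0.5, 0.625]
s = 0.5625 gives g = -0.3091, negative; keep [0.5, 0.5625]
s = 0.53125 gives g = -0.0225, negative; keep [0.5, 0.53125]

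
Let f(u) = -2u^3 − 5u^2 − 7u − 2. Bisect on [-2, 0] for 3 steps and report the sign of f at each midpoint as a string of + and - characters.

midpoint -1: f = 2 > 0 → [-1, 0]
midpoint -0.5: f = 0.5 > 0 → [-0.5, 0]
midpoint -0.25: f = -0.53125 < 0 → [-0.5, -0.25]

++-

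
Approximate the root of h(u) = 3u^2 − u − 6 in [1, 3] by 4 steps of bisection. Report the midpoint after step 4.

midpoint 2: h = 4 > 0 → [1, 2]
midpoint 1.5: h = -0.75 < 0 → [1.5, 2]
midpoint 1.75: h = 1.4375 > 0 → [1.5, 1.75]
midpoint 1.625: h = 0.2969 > 0 → [1.5, 1.625]

1.625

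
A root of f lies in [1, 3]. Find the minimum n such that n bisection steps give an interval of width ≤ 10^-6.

21

Width after n steps is 2/2^n. Need 2^n ≥ 2/10^-6 = 2000000.
2^20 = 1048576 < 2000000 ≤ 2^21 = 2097152, so n = 21.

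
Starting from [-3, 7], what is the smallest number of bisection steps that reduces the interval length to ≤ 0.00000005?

28

Width after n steps is 10/2^n. Need 2^n ≥ 10/0.00000005 = 200000000.
2^27 = 134217728 < 200000000 ≤ 2^28 = 268435456, so n = 28.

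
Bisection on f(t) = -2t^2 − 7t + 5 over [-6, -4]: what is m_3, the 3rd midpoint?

-4.25

t = -5 gives f = -10, negative; keep [-5, -4]
t = -4.5 gives f = -4, negative; keep [-4.5, -4]
t = -4.25 gives f = -1.375, negative; keep [-4.25, -4]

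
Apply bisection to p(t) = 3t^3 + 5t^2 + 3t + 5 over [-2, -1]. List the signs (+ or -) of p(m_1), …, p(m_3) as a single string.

+-+

t = -1.5 gives p = 1.625, positive; keep [-2, -1.5]
t = -1.75 gives p = -1.015625, negative; keep [-1.75, -1.5]
t = -1.625 gives p = 0.455078, positive; keep [-1.75, -1.625]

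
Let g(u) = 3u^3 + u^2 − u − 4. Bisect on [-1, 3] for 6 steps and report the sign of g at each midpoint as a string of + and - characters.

-++++-

midpoint 1: g = -1 < 0 → [1, 3]
midpoint 2: g = 22 > 0 → [1, 2]
midpoint 1.5: g = 6.875 > 0 → [1, 1.5]
midpoint 1.25: g = 2.1719 > 0 → [1, 1.25]
midpoint 1.125: g = 0.4121 > 0 → [1, 1.125]
midpoint 1.0625: g = -0.3352 < 0 → [1.0625, 1.125]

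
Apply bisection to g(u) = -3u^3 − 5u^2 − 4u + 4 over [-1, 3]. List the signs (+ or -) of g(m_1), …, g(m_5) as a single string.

g(1) = -8 < 0, so the root lies in [-1, 1]
g(0) = 4 > 0, so the root lies in [0, 1]
g(0.5) = 0.375 > 0, so the root lies in [0.5, 1]
g(0.75) = -3.0781 < 0, so the root lies in [0.5, 0.75]
g(0.625) = -1.1855 < 0, so the root lies in [0.5, 0.625]

-++--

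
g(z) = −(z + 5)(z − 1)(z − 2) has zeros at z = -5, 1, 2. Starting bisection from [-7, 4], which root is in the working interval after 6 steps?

-5

m = -1.5, g(m) = -30.625 (−); new bracket [-7, -1.5]
m = -4.25, g(m) = -24.609375 (−); new bracket [-7, -4.25]
m = -5.625, g(m) = 31.572266 (+); new bracket [-5.625, -4.25]
m = -4.9375, g(m) = -2.5745 (−); new bracket [-5.625, -4.9375]
m = -5.28125, g(m) = 12.8631 (+); new bracket [-5.28125, -4.9375]
m = -5.109375, g(m) = 4.7506 (+); new bracket [-5.109375, -4.9375]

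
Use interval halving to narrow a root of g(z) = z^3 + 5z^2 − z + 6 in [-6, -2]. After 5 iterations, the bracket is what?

[-5.5, -5.375]

g(-4) = 26 > 0, so the root lies in [-6, -4]
g(-5) = 11 > 0, so the root lies in [-6, -5]
g(-5.5) = -3.625 < 0, so the root lies in [-5.5, -5]
g(-5.25) = 4.3594 > 0, so the root lies in [-5.5, -5.25]
g(-5.375) = 0.541 > 0, so the root lies in [-5.5, -5.375]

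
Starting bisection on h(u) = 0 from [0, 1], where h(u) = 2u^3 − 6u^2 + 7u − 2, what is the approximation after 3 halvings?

0.375

h(0.5) = 0.25 > 0, so the root lies in [0, 0.5]
h(0.25) = -0.59375 < 0, so the root lies in [0.25, 0.5]
h(0.375) = -0.113281 < 0, so the root lies in [0.375, 0.5]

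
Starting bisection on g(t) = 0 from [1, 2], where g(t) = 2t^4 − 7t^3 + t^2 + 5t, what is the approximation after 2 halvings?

1.25

midpoint 1.5: g = -3.75 < 0 → [1, 1.5]
midpoint 1.25: g = -0.976562 < 0 → [1, 1.25]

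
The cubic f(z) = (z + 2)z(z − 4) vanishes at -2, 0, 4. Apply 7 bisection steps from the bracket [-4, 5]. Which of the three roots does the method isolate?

4

midpoint 0.5: f = -4.375 < 0 → [0.5, 5]
midpoint 2.75: f = -16.328125 < 0 → [2.75, 5]
midpoint 3.875: f = -2.845703 < 0 → [3.875, 5]
midpoint 4.4375: f = 12.4978 > 0 → [3.875, 4.4375]
midpoint 4.15625: f = 3.998 > 0 → [3.875, 4.15625]
midpoint 4.015625: f = 0.3774 > 0 → [3.875, 4.015625]
midpoint 3.9453125: f = -1.2828 < 0 → [3.9453125, 4.015625]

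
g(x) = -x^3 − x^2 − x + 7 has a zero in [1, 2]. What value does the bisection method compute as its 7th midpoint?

1.4921875

x = 1.5 gives g = -0.125, negative; keep [1, 1.5]
x = 1.25 gives g = 2.234375, positive; keep [1.25, 1.5]
x = 1.375 gives g = 1.134766, positive; keep [1.375, 1.5]
x = 1.4375 gives g = 0.5256, positive; keep [1.4375, 1.5]
x = 1.46875 gives g = 0.2056, positive; keep [1.46875, 1.5]
x = 1.484375 gives g = 0.0416, positive; keep [1.484375, 1.5]
x = 1.4921875 gives g = -0.0414, negative; keep [1.484375, 1.4921875]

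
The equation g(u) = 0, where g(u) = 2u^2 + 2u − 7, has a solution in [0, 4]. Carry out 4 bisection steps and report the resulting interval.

midpoint 2: g = 5 > 0 → [0, 2]
midpoint 1: g = -3 < 0 → [1, 2]
midpoint 1.5: g = 0.5 > 0 → [1, 1.5]
midpoint 1.25: g = -1.375 < 0 → [1.25, 1.5]

[1.25, 1.5]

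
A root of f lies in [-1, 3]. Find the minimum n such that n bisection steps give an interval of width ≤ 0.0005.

13

Width after n steps is 4/2^n. Need 2^n ≥ 4/0.0005 = 8000.
2^12 = 4096 < 8000 ≤ 2^13 = 8192, so n = 13.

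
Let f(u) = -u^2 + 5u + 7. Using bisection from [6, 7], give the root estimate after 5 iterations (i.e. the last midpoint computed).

6.15625

f(6.5) = -2.75 < 0, so the root lies in [6, 6.5]
f(6.25) = -0.8125 < 0, so the root lies in [6, 6.25]
f(6.125) = 0.109375 > 0, so the root lies in [6.125, 6.25]
f(6.1875) = -0.3477 < 0, so the root lies in [6.125, 6.1875]
f(6.15625) = -0.1182 < 0, so the root lies in [6.125, 6.15625]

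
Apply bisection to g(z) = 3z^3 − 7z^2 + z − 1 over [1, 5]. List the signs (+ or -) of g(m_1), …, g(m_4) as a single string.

+-+-

m = 3, g(m) = 20 (+); new bracket [1, 3]
m = 2, g(m) = -3 (−); new bracket [2, 3]
m = 2.5, g(m) = 4.625 (+); new bracket [2, 2.5]
m = 2.25, g(m) = -0.0156 (−); new bracket [2.25, 2.5]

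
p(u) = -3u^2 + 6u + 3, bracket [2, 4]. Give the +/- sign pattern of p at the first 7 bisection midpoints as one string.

--++-+-

p(3) = -6 < 0, so the root lies in [2, 3]
p(2.5) = -0.75 < 0, so the root lies in [2, 2.5]
p(2.25) = 1.3125 > 0, so the root lies in [2.25, 2.5]
p(2.375) = 0.3281 > 0, so the root lies in [2.375, 2.5]
p(2.4375) = -0.1992 < 0, so the root lies in [2.375, 2.4375]
p(2.40625) = 0.0674 > 0, so the root lies in [2.40625, 2.4375]
p(2.421875) = -0.0652 < 0, so the root lies in [2.40625, 2.421875]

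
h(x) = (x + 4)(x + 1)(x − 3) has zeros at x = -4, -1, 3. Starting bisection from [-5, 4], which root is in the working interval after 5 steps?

h(-0.5) = -6.125 < 0, so the root lies in [-0.5, 4]
h(1.75) = -19.765625 < 0, so the root lies in [1.75, 4]
h(2.875) = -3.330078 < 0, so the root lies in [2.875, 4]
h(3.4375) = 14.4392 > 0, so the root lies in [2.875, 3.4375]
h(3.15625) = 4.6474 > 0, so the root lies in [2.875, 3.15625]

3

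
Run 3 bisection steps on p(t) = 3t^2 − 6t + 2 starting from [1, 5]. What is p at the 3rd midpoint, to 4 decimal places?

midpoint 3: p = 11 > 0 → [1, 3]
midpoint 2: p = 2 > 0 → [1, 2]
midpoint 1.5: p = -0.25 < 0 → [1.5, 2]

-0.2500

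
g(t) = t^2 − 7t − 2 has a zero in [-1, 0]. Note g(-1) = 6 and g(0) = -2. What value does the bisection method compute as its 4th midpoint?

-0.3125

midpoint -0.5: g = 1.75 > 0 → [-0.5, 0]
midpoint -0.25: g = -0.1875 < 0 → [-0.5, -0.25]
midpoint -0.375: g = 0.765625 > 0 → [-0.375, -0.25]
midpoint -0.3125: g = 0.2852 > 0 → [-0.3125, -0.25]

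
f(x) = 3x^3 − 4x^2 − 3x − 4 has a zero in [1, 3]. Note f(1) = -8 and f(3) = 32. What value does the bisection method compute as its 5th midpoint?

2.0625

f(2) = -2 < 0, so the root lies in [2, 3]
f(2.5) = 10.375 > 0, so the root lies in [2, 2.5]
f(2.25) = 3.171875 > 0, so the root lies in [2, 2.25]
f(2.125) = 0.3496 > 0, so the root lies in [2, 2.125]
f(2.0625) = -0.8821 < 0, so the root lies in [2.0625, 2.125]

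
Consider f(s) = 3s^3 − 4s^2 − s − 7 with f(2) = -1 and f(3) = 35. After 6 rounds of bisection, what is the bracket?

m = 2.5, f(m) = 12.375 (+); new bracket [2, 2.5]
m = 2.25, f(m) = 4.671875 (+); new bracket [2, 2.25]
m = 2.125, f(m) = 1.599609 (+); new bracket [2, 2.125]
m = 2.0625, f(m) = 0.2429 (+); new bracket [2, 2.0625]
m = 2.03125, f(m) = -0.3925 (−); new bracket [2.03125, 2.0625]
m = 2.046875, f(m) = -0.0783 (−); new bracket [2.046875, 2.0625]

[2.046875, 2.0625]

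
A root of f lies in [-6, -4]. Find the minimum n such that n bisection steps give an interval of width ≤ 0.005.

Width after n steps is 2/2^n. Need 2^n ≥ 2/0.005 = 400.
2^8 = 256 < 400 ≤ 2^9 = 512, so n = 9.

9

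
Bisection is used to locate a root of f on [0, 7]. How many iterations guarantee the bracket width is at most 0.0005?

14

Width after n steps is 7/2^n. Need 2^n ≥ 7/0.0005 = 14000.
2^13 = 8192 < 14000 ≤ 2^14 = 16384, so n = 14.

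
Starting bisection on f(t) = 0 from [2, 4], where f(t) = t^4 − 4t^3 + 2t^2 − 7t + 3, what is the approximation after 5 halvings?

3.9375

midpoint 3: f = -27 < 0 → [3, 4]
midpoint 3.5: f = -18.4375 < 0 → [3.5, 4]
midpoint 3.75: f = -8.308594 < 0 → [3.75, 4]
midpoint 3.875: f = -1.3669 < 0 → [3.875, 4]
midpoint 3.9375: f = 2.6299 > 0 → [3.875, 3.9375]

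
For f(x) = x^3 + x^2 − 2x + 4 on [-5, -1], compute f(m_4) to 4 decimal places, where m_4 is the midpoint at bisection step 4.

m = -3, f(m) = -8 (−); new bracket [-3, -1]
m = -2, f(m) = 4 (+); new bracket [-3, -2]
m = -2.5, f(m) = -0.375 (−); new bracket [-2.5, -2]
m = -2.25, f(m) = 2.1719 (+); new bracket [-2.5, -2.25]

2.1719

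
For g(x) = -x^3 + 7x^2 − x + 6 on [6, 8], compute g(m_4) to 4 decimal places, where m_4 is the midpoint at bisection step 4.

m = 7, g(m) = -1 (−); new bracket [6, 7]
m = 6.5, g(m) = 20.625 (+); new bracket [6.5, 7]
m = 6.75, g(m) = 10.640625 (+); new bracket [6.75, 7]
m = 6.875, g(m) = 5.0332 (+); new bracket [6.875, 7]

5.0332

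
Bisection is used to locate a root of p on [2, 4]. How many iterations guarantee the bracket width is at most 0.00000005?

26

Width after n steps is 2/2^n. Need 2^n ≥ 2/0.00000005 = 40000000.
2^25 = 33554432 < 40000000 ≤ 2^26 = 67108864, so n = 26.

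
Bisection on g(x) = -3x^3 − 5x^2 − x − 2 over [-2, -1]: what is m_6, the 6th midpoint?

-1.703125

g(-1.5) = -1.625 < 0, so the root lies in [-2, -1.5]
g(-1.75) = 0.515625 > 0, so the root lies in [-1.75, -1.5]
g(-1.625) = -0.705078 < 0, so the root lies in [-1.75, -1.625]
g(-1.6875) = -0.1345 < 0, so the root lies in [-1.75, -1.6875]
g(-1.71875) = 0.1803 > 0, so the root lies in [-1.71875, -1.6875]
g(-1.703125) = 0.0204 > 0, so the root lies in [-1.703125, -1.6875]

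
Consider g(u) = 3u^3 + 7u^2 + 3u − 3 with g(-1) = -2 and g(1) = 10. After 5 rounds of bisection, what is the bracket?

g(0) = -3 < 0, so the root lies in [0, 1]
g(0.5) = 0.625 > 0, so the root lies in [0, 0.5]
g(0.25) = -1.765625 < 0, so the root lies in [0.25, 0.5]
g(0.375) = -0.7324 < 0, so the root lies in [0.375, 0.5]
g(0.4375) = -0.0964 < 0, so the root lies in [0.4375, 0.5]

[0.4375, 0.5]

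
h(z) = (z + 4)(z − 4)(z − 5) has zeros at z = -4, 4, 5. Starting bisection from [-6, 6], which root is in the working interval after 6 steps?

-4

z = 0 gives h = 80, positive; keep [-6, 0]
z = -3 gives h = 56, positive; keep [-6, -3]
z = -4.5 gives h = -40.375, negative; keep [-4.5, -3]
z = -3.75 gives h = 16.9531, positive; keep [-4.5, -3.75]
z = -4.125 gives h = -9.2676, negative; keep [-4.125, -3.75]
z = -3.9375 gives h = 4.4338, positive; keep [-4.125, -3.9375]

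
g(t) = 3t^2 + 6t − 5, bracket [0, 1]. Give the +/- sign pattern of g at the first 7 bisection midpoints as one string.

-+-+++-

t = 0.5 gives g = -1.25, negative; keep [0.5, 1]
t = 0.75 gives g = 1.1875, positive; keep [0.5, 0.75]
t = 0.625 gives g = -0.078125, negative; keep [0.625, 0.75]
t = 0.6875 gives g = 0.543, positive; keep [0.625, 0.6875]
t = 0.65625 gives g = 0.2295, positive; keep [0.625, 0.65625]
t = 0.640625 gives g = 0.075, positive; keep [0.625, 0.640625]
t = 0.6328125 gives g = -0.0018, negative; keep [0.6328125, 0.640625]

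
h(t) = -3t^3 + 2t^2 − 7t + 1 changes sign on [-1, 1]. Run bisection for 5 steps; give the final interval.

midpoint 0: h = 1 > 0 → [0, 1]
midpoint 0.5: h = -2.375 < 0 → [0, 0.5]
midpoint 0.25: h = -0.671875 < 0 → [0, 0.25]
midpoint 0.125: h = 0.1504 > 0 → [0.125, 0.25]
midpoint 0.1875: h = -0.262 < 0 → [0.125, 0.1875]

[0.125, 0.1875]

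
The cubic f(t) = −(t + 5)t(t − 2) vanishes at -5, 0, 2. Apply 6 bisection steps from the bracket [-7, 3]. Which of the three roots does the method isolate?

-5

f(-2) = -24 < 0, so the root lies in [-7, -2]
f(-4.5) = -14.625 < 0, so the root lies in [-7, -4.5]
f(-5.75) = 33.421875 > 0, so the root lies in [-5.75, -4.5]
f(-5.125) = 4.5645 > 0, so the root lies in [-5.125, -4.5]
f(-4.8125) = -6.1472 < 0, so the root lies in [-5.125, -4.8125]
f(-4.96875) = -1.0821 < 0, so the root lies in [-5.125, -4.96875]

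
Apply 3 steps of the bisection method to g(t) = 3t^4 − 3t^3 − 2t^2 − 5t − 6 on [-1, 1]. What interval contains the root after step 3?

t = 0 gives g = -6, negative; keep [-1, 0]
t = -0.5 gives g = -3.4375, negative; keep [-1, -0.5]
t = -0.75 gives g = -1.160156, negative; keep [-1, -0.75]

[-1, -0.75]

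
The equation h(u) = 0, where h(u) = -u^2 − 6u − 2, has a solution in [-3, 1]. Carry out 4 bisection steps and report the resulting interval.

[-0.5, -0.25]

midpoint -1: h = 3 > 0 → [-1, 1]
midpoint 0: h = -2 < 0 → [-1, 0]
midpoint -0.5: h = 0.75 > 0 → [-0.5, 0]
midpoint -0.25: h = -0.5625 < 0 → [-0.5, -0.25]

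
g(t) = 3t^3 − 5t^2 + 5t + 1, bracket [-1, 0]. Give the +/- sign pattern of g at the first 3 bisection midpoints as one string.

--+

g(-0.5) = -3.125 < 0, so the root lies in [-0.5, 0]
g(-0.25) = -0.609375 < 0, so the root lies in [-0.25, 0]
g(-0.125) = 0.291016 > 0, so the root lies in [-0.25, -0.125]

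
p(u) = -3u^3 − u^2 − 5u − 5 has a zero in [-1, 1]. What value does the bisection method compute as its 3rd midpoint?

-0.75

m = 0, p(m) = -5 (−); new bracket [-1, 0]
m = -0.5, p(m) = -2.375 (−); new bracket [-1, -0.5]
m = -0.75, p(m) = -0.546875 (−); new bracket [-1, -0.75]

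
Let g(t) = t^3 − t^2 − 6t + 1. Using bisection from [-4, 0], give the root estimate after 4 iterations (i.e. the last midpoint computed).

-2.25

m = -2, g(m) = 1 (+); new bracket [-4, -2]
m = -3, g(m) = -17 (−); new bracket [-3, -2]
m = -2.5, g(m) = -5.875 (−); new bracket [-2.5, -2]
m = -2.25, g(m) = -1.9531 (−); new bracket [-2.25, -2]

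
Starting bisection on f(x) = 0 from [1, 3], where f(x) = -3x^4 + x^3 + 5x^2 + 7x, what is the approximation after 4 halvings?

f(2) = -6 < 0, so the root lies in [1, 2]
f(1.5) = 9.9375 > 0, so the root lies in [1.5, 2]
f(1.75) = 4.785156 > 0, so the root lies in [1.75, 2]
f(1.875) = 0.2161 > 0, so the root lies in [1.875, 2]

1.875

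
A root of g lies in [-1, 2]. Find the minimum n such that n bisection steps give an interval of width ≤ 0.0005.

Width after n steps is 3/2^n. Need 2^n ≥ 3/0.0005 = 6000.
2^12 = 4096 < 6000 ≤ 2^13 = 8192, so n = 13.

13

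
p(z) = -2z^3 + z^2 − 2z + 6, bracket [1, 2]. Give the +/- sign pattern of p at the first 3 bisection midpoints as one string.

-+-

z = 1.5 gives p = -1.5, negative; keep [1, 1.5]
z = 1.25 gives p = 1.15625, positive; keep [1.25, 1.5]
z = 1.375 gives p = -0.058594, negative; keep [1.25, 1.375]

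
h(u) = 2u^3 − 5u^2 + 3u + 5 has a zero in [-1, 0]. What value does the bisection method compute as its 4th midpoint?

u = -0.5 gives h = 2, positive; keep [-1, -0.5]
u = -0.75 gives h = -0.90625, negative; keep [-0.75, -0.5]
u = -0.625 gives h = 0.683594, positive; keep [-0.75, -0.625]
u = -0.6875 gives h = -0.0757, negative; keep [-0.6875, -0.625]

-0.6875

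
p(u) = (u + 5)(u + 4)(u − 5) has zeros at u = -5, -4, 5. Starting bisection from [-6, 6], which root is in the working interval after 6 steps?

5

p(0) = -100 < 0, so the root lies in [0, 6]
p(3) = -112 < 0, so the root lies in [3, 6]
p(4.5) = -40.375 < 0, so the root lies in [4.5, 6]
p(5.25) = 23.7031 > 0, so the root lies in [4.5, 5.25]
p(4.875) = -10.9551 < 0, so the root lies in [4.875, 5.25]
p(5.0625) = 5.6995 > 0, so the root lies in [4.875, 5.0625]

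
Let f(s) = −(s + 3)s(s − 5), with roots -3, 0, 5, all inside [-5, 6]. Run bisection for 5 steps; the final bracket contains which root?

m = 0.5, f(m) = 7.875 (+); new bracket [0.5, 6]
m = 3.25, f(m) = 35.546875 (+); new bracket [3.25, 6]
m = 4.625, f(m) = 13.224609 (+); new bracket [4.625, 6]
m = 5.3125, f(m) = -13.8 (−); new bracket [4.625, 5.3125]
m = 4.96875, f(m) = 1.2373 (+); new bracket [4.96875, 5.3125]

5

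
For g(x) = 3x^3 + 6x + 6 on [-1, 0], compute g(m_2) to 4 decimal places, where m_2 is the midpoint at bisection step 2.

g(-0.5) = 2.625 > 0, so the root lies in [-1, -0.5]
g(-0.75) = 0.234375 > 0, so the root lies in [-1, -0.75]

0.2344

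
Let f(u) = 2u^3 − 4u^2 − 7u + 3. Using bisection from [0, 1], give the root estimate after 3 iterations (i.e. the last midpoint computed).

midpoint 0.5: f = -1.25 < 0 → [0, 0.5]
midpoint 0.25: f = 1.03125 > 0 → [0.25, 0.5]
midpoint 0.375: f = -0.082031 < 0 → [0.25, 0.375]

0.375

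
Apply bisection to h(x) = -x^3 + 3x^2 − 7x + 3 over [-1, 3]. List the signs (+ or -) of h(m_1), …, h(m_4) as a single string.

-++-

h(1) = -2 < 0, so the root lies in [-1, 1]
h(0) = 3 > 0, so the root lies in [0, 1]
h(0.5) = 0.125 > 0, so the root lies in [0.5, 1]
h(0.75) = -0.9844 < 0, so the root lies in [0.5, 0.75]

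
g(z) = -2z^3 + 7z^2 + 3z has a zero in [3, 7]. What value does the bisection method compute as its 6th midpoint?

g(5) = -60 < 0, so the root lies in [3, 5]
g(4) = -4 < 0, so the root lies in [3, 4]
g(3.5) = 10.5 > 0, so the root lies in [3.5, 4]
g(3.75) = 4.2188 > 0, so the root lies in [3.75, 4]
g(3.875) = 0.3633 > 0, so the root lies in [3.875, 4]
g(3.9375) = -1.7534 < 0, so the root lies in [3.875, 3.9375]

3.9375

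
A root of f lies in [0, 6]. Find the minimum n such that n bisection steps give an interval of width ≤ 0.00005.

Width after n steps is 6/2^n. Need 2^n ≥ 6/0.00005 = 120000.
2^16 = 65536 < 120000 ≤ 2^17 = 131072, so n = 17.

17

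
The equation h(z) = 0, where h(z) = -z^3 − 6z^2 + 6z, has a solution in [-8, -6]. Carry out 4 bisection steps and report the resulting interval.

midpoint -7: h = 7 > 0 → [-7, -6]
midpoint -6.5: h = -17.875 < 0 → [-7, -6.5]
midpoint -6.75: h = -6.328125 < 0 → [-7, -6.75]
midpoint -6.875: h = 0.1074 > 0 → [-6.875, -6.75]

[-6.875, -6.75]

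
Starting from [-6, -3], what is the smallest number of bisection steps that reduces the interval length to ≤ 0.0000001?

25

Width after n steps is 3/2^n. Need 2^n ≥ 3/0.0000001 = 30000000.
2^24 = 16777216 < 30000000 ≤ 2^25 = 33554432, so n = 25.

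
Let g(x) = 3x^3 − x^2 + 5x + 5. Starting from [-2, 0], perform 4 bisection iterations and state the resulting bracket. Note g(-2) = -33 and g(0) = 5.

[-0.75, -0.625]

g(-1) = -4 < 0, so the root lies in [-1, 0]
g(-0.5) = 1.875 > 0, so the root lies in [-1, -0.5]
g(-0.75) = -0.578125 < 0, so the root lies in [-0.75, -0.5]
g(-0.625) = 0.752 > 0, so the root lies in [-0.75, -0.625]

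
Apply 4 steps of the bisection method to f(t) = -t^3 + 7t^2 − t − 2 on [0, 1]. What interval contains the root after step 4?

[0.625, 0.6875]

t = 0.5 gives f = -0.875, negative; keep [0.5, 1]
t = 0.75 gives f = 0.765625, positive; keep [0.5, 0.75]
t = 0.625 gives f = -0.134766, negative; keep [0.625, 0.75]
t = 0.6875 gives f = 0.2961, positive; keep [0.625, 0.6875]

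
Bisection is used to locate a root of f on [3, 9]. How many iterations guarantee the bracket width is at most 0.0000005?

24

Width after n steps is 6/2^n. Need 2^n ≥ 6/0.0000005 = 12000000.
2^23 = 8388608 < 12000000 ≤ 2^24 = 16777216, so n = 24.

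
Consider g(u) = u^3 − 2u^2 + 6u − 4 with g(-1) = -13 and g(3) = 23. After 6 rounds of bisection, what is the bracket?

midpoint 1: g = 1 > 0 → [-1, 1]
midpoint 0: g = -4 < 0 → [0, 1]
midpoint 0.5: g = -1.375 < 0 → [0.5, 1]
midpoint 0.75: g = -0.2031 < 0 → [0.75, 1]
midpoint 0.875: g = 0.3887 > 0 → [0.75, 0.875]
midpoint 0.8125: g = 0.0911 > 0 → [0.75, 0.8125]

[0.75, 0.8125]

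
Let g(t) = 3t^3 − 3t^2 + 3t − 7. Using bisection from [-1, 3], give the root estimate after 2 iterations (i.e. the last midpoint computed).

m = 1, g(m) = -4 (−); new bracket [1, 3]
m = 2, g(m) = 11 (+); new bracket [1, 2]

2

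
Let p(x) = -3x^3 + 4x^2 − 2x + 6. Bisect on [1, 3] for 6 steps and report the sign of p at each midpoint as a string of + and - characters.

x = 2 gives p = -6, negative; keep [1, 2]
x = 1.5 gives p = 1.875, positive; keep [1.5, 2]
x = 1.75 gives p = -1.328125, negative; keep [1.5, 1.75]
x = 1.625 gives p = 0.4395, positive; keep [1.625, 1.75]
x = 1.6875 gives p = -0.4006, negative; keep [1.625, 1.6875]
x = 1.65625 gives p = 0.0301, positive; keep [1.65625, 1.6875]

-+-+-+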